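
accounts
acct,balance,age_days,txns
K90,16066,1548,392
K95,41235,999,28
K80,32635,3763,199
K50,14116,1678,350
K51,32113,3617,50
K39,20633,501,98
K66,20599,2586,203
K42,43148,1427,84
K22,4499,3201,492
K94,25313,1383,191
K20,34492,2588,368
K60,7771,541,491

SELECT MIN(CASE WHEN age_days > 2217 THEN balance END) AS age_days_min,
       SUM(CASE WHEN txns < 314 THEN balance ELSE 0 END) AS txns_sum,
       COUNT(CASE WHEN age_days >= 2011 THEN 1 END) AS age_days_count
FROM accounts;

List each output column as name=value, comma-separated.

[age_days_min: age_days > 2217]
acct=K90: ✗
acct=K95: ✗
acct=K80: ✓ → 32635
acct=K50: ✗
acct=K51: ✓ → 32113
acct=K39: ✗
acct=K66: ✓ → 20599
acct=K42: ✗
acct=K22: ✓ → 4499
acct=K94: ✗
acct=K20: ✓ → 34492
acct=K60: ✗
age_days_min = MIN(32635, 32113, 20599, 4499, 34492) = 4499
—
[txns_sum: txns < 314]
acct=K90: ✗
acct=K95: ✓ → 41235
acct=K80: ✓ → 32635
acct=K50: ✗
acct=K51: ✓ → 32113
acct=K39: ✓ → 20633
acct=K66: ✓ → 20599
acct=K42: ✓ → 43148
acct=K22: ✗
acct=K94: ✓ → 25313
acct=K20: ✗
acct=K60: ✗
txns_sum = 41235 + 32635 + 32113 + 20633 + 20599 + 43148 + 25313 = 215676
—
[age_days_count: age_days >= 2011]
acct=K90: ✗
acct=K95: ✗
acct=K80: ✓ → 1
acct=K50: ✗
acct=K51: ✓ → 1
acct=K39: ✗
acct=K66: ✓ → 1
acct=K42: ✗
acct=K22: ✓ → 1
acct=K94: ✗
acct=K20: ✓ → 1
acct=K60: ✗
age_days_count = COUNT(1, 1, 1, 1, 1) = 5

age_days_min=4499, txns_sum=215676, age_days_count=5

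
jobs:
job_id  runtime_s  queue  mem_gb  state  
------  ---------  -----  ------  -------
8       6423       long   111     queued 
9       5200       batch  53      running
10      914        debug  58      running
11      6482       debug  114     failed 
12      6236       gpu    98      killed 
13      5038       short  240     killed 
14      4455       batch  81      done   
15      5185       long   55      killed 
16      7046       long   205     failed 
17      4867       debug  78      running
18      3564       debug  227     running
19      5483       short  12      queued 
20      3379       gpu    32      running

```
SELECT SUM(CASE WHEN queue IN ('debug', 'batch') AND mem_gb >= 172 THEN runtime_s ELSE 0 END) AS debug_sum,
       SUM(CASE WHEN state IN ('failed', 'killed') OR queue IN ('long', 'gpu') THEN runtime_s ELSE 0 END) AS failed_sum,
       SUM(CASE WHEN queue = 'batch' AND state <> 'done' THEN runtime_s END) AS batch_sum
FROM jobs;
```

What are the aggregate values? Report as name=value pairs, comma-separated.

[debug_sum: queue IN ('debug', 'batch') AND mem_gb >= 172]
job_id=8: ✗
job_id=9: ✗
job_id=10: ✗
job_id=11: ✗
job_id=12: ✗
job_id=13: ✗
job_id=14: ✗
job_id=15: ✗
job_id=16: ✗
job_id=17: ✗
job_id=18: ✓ → 3564
job_id=19: ✗
job_id=20: ✗
debug_sum = 3564
—
[failed_sum: state IN ('failed', 'killed') OR queue IN ('long', 'gpu')]
job_id=8: ✓ → 6423
job_id=9: ✗
job_id=10: ✗
job_id=11: ✓ → 6482
job_id=12: ✓ → 6236
job_id=13: ✓ → 5038
job_id=14: ✗
job_id=15: ✓ → 5185
job_id=16: ✓ → 7046
job_id=17: ✗
job_id=18: ✗
job_id=19: ✗
job_id=20: ✓ → 3379
failed_sum = 6423 + 6482 + 6236 + 5038 + 5185 + 7046 + 3379 = 39789
—
[batch_sum: queue = 'batch' AND state <> 'done']
job_id=8: ✗
job_id=9: ✓ → 5200
job_id=10: ✗
job_id=11: ✗
job_id=12: ✗
job_id=13: ✗
job_id=14: ✗
job_id=15: ✗
job_id=16: ✗
job_id=17: ✗
job_id=18: ✗
job_id=19: ✗
job_id=20: ✗
batch_sum = 5200

debug_sum=3564, failed_sum=39789, batch_sum=5200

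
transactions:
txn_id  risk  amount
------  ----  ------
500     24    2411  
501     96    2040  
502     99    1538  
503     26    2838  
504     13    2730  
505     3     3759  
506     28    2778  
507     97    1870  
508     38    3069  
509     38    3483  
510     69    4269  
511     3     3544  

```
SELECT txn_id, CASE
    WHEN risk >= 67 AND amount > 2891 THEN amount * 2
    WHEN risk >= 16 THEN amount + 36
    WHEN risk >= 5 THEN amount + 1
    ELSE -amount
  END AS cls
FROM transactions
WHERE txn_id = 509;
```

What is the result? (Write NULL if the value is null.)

txn_id = 509: risk=38, amount=3483.
risk >= 67 AND amount > 2891 → false
risk >= 16 → true → 3519

3519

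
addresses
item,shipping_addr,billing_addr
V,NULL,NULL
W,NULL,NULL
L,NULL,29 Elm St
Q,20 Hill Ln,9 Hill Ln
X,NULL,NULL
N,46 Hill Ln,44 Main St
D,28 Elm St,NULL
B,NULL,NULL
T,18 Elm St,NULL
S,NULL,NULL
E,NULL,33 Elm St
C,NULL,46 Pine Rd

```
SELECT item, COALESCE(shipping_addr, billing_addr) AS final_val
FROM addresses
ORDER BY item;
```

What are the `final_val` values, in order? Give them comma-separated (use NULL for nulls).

NULL, 46 Pine Rd, 28 Elm St, 33 Elm St, 29 Elm St, 46 Hill Ln, 20 Hill Ln, NULL, 18 Elm St, NULL, NULL, NULL

item=B: shipping_addr=NULL, billing_addr=NULL (all NULL) → NULL
item=C: shipping_addr=NULL, billing_addr=46 Pine Rd → 46 Pine Rd
item=D: shipping_addr=28 Elm St → 28 Elm St
item=E: shipping_addr=NULL, billing_addr=33 Elm St → 33 Elm St
item=L: shipping_addr=NULL, billing_addr=29 Elm St → 29 Elm St
item=N: shipping_addr=46 Hill Ln → 46 Hill Ln
item=Q: shipping_addr=20 Hill Ln → 20 Hill Ln
item=S: shipping_addr=NULL, billing_addr=NULL (all NULL) → NULL
item=T: shipping_addr=18 Elm St → 18 Elm St
item=V: shipping_addr=NULL, billing_addr=NULL (all NULL) → NULL
item=W: shipping_addr=NULL, billing_addr=NULL (all NULL) → NULL
item=X: shipping_addr=NULL, billing_addr=NULL (all NULL) → NULL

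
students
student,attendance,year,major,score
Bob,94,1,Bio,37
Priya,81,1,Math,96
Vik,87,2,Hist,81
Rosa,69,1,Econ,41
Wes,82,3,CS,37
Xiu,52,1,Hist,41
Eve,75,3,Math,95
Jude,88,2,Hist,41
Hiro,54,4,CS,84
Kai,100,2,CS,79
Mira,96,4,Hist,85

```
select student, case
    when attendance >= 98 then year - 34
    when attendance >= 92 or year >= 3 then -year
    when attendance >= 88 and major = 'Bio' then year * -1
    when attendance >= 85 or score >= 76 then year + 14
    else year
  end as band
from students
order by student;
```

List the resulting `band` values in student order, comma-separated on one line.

student=Bob: attendance >= 92 or year >= 3 → -1
student=Eve: attendance >= 92 or year >= 3 → -3
student=Hiro: attendance >= 92 or year >= 3 → -4
student=Jude: attendance >= 85 or score >= 76 → 16
student=Kai: attendance >= 98 → -32
student=Mira: attendance >= 92 or year >= 3 → -4
student=Priya: attendance >= 85 or score >= 76 → 15
student=Rosa: ELSE → 1
student=Vik: attendance >= 85 or score >= 76 → 16
student=Wes: attendance >= 92 or year >= 3 → -3
student=Xiu: ELSE → 1

-1, -3, -4, 16, -32, -4, 15, 1, 16, -3, 1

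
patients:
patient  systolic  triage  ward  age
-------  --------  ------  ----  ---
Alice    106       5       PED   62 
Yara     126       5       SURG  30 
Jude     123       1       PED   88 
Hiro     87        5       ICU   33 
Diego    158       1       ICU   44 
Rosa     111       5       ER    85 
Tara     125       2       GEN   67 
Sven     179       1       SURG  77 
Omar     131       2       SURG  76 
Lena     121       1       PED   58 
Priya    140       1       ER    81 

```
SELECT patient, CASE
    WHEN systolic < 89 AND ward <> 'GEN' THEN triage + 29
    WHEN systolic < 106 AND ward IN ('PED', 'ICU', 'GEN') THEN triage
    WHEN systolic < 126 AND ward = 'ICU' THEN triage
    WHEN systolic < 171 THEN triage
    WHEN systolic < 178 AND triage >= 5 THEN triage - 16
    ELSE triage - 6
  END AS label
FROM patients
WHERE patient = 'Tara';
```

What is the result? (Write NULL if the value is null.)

2

patient = Tara: systolic=125, triage=2, ward=GEN, age=67.
systolic < 89 AND ward <> 'GEN' → false
systolic < 106 AND ward IN ('PED', 'ICU', 'GEN') → false
systolic < 126 AND ward = 'ICU' → false
systolic < 171 → true → 2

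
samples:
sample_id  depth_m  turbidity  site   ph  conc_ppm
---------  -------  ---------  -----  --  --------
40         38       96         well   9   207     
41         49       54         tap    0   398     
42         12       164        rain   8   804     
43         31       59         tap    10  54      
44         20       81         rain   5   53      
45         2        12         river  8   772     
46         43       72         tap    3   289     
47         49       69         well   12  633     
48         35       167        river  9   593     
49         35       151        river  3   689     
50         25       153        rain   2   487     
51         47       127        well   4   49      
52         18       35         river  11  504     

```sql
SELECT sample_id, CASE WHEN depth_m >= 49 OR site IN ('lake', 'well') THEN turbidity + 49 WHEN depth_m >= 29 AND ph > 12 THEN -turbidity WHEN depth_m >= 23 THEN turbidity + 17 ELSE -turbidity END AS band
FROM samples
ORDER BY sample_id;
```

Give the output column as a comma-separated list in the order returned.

145, 103, -164, 76, -81, -12, 89, 118, 184, 168, 170, 176, -35

sample_id=40: depth_m >= 49 OR site IN ('lake', 'well') → 145
sample_id=41: depth_m >= 49 OR site IN ('lake', 'well') → 103
sample_id=42: ELSE → -164
sample_id=43: depth_m >= 23 → 76
sample_id=44: ELSE → -81
sample_id=45: ELSE → -12
sample_id=46: depth_m >= 23 → 89
sample_id=47: depth_m >= 49 OR site IN ('lake', 'well') → 118
sample_id=48: depth_m >= 23 → 184
sample_id=49: depth_m >= 23 → 168
sample_id=50: depth_m >= 23 → 170
sample_id=51: depth_m >= 49 OR site IN ('lake', 'well') → 176
sample_id=52: ELSE → -35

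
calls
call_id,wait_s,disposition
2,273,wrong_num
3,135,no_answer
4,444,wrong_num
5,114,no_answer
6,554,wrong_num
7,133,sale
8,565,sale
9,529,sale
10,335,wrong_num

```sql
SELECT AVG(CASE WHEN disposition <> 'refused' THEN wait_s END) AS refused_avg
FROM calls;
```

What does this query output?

342.4444444444

call_id=2: ✓ → 273
call_id=3: ✓ → 135
call_id=4: ✓ → 444
call_id=5: ✓ → 114
call_id=6: ✓ → 554
call_id=7: ✓ → 133
call_id=8: ✓ → 565
call_id=9: ✓ → 529
call_id=10: ✓ → 335
refused_avg = (273 + 135 + 444 + 114 + 554 + 133 + 565 + 529 + 335) / 9 = 342.4444444444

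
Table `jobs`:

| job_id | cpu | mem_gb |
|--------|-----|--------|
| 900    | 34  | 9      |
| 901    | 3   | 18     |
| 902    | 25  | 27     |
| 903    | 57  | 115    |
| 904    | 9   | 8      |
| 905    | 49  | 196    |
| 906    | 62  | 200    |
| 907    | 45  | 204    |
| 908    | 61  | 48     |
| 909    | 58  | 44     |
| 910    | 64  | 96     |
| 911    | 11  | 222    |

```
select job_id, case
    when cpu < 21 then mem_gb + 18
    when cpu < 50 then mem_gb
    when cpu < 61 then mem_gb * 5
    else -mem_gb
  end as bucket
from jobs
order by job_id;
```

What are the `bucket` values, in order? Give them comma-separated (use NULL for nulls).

9, 36, 27, 575, 26, 196, -200, 204, -48, 220, -96, 240

job_id=900: cpu < 50 → 9
job_id=901: cpu < 21 → 36
job_id=902: cpu < 50 → 27
job_id=903: cpu < 61 → 575
job_id=904: cpu < 21 → 26
job_id=905: cpu < 50 → 196
job_id=906: ELSE → -200
job_id=907: cpu < 50 → 204
job_id=908: ELSE → -48
job_id=909: cpu < 61 → 220
job_id=910: ELSE → -96
job_id=911: cpu < 21 → 240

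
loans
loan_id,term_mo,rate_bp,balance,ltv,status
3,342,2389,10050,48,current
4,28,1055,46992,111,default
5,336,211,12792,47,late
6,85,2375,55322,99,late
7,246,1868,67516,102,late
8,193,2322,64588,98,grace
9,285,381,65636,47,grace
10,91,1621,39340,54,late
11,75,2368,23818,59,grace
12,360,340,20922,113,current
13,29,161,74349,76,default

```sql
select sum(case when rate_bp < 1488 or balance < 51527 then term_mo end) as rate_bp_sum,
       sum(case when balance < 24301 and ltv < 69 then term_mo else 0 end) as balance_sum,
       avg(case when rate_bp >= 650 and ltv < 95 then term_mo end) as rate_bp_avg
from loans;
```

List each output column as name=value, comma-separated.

[rate_bp_sum: rate_bp < 1488 or balance < 51527]
loan_id=3: ✓ → 342
loan_id=4: ✓ → 28
loan_id=5: ✓ → 336
loan_id=6: ✗
loan_id=7: ✗
loan_id=8: ✗
loan_id=9: ✓ → 285
loan_id=10: ✓ → 91
loan_id=11: ✓ → 75
loan_id=12: ✓ → 360
loan_id=13: ✓ → 29
rate_bp_sum = 342 + 28 + 336 + 285 + 91 + 75 + 360 + 29 = 1546
—
[balance_sum: balance < 24301 and ltv < 69]
loan_id=3: ✓ → 342
loan_id=4: ✗
loan_id=5: ✓ → 336
loan_id=6: ✗
loan_id=7: ✗
loan_id=8: ✗
loan_id=9: ✗
loan_id=10: ✗
loan_id=11: ✓ → 75
loan_id=12: ✗
loan_id=13: ✗
balance_sum = 342 + 336 + 75 = 753
—
[rate_bp_avg: rate_bp >= 650 and ltv < 95]
loan_id=3: ✓ → 342
loan_id=4: ✗
loan_id=5: ✗
loan_id=6: ✗
loan_id=7: ✗
loan_id=8: ✗
loan_id=9: ✗
loan_id=10: ✓ → 91
loan_id=11: ✓ → 75
loan_id=12: ✗
loan_id=13: ✗
rate_bp_avg = (342 + 91 + 75) / 3 = 169.3333333333

rate_bp_sum=1546, balance_sum=753, rate_bp_avg=169.3333333333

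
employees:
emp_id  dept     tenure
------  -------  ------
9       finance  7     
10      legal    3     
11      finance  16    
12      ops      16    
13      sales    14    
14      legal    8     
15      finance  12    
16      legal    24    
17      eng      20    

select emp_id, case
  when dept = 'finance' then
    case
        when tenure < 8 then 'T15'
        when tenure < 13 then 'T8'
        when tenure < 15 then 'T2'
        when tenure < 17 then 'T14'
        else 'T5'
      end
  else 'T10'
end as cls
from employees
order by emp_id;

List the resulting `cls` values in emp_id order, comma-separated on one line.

T15, T10, T14, T10, T10, T10, T8, T10, T10

emp_id=9: dept='finance' → inner[tenure < 8] → T15
emp_id=10: dept='legal' → outer ELSE → T10
emp_id=11: dept='finance' → inner[tenure < 17] → T14
emp_id=12: dept='ops' → outer ELSE → T10
emp_id=13: dept='sales' → outer ELSE → T10
emp_id=14: dept='legal' → outer ELSE → T10
emp_id=15: dept='finance' → inner[tenure < 13] → T8
emp_id=16: dept='legal' → outer ELSE → T10
emp_id=17: dept='eng' → outer ELSE → T10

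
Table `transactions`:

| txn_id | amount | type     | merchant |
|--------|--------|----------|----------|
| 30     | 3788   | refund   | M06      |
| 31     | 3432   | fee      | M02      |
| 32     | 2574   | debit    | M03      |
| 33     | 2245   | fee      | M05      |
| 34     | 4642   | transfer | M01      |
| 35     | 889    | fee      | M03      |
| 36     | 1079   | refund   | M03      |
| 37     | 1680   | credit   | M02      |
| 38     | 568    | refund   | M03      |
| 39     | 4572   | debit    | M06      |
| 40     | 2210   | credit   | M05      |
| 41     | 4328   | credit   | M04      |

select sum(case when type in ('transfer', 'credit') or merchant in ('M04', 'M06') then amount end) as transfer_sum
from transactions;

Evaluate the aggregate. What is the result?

txn_id=30: ✓ → 3788
txn_id=31: ✗
txn_id=32: ✗
txn_id=33: ✗
txn_id=34: ✓ → 4642
txn_id=35: ✗
txn_id=36: ✗
txn_id=37: ✓ → 1680
txn_id=38: ✗
txn_id=39: ✓ → 4572
txn_id=40: ✓ → 2210
txn_id=41: ✓ → 4328
transfer_sum = 3788 + 4642 + 1680 + 4572 + 2210 + 4328 = 21220

21220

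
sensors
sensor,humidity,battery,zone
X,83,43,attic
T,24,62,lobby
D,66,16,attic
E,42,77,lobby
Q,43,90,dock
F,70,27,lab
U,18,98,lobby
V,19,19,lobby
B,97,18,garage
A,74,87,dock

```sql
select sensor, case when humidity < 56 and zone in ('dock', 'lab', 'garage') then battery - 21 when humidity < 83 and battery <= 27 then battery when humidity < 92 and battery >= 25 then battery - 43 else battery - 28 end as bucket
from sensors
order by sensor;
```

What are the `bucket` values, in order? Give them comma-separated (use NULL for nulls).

44, -10, 16, 34, 27, 69, 19, 55, 19, 0

sensor=A: humidity < 92 and battery >= 25 → 44
sensor=B: ELSE → -10
sensor=D: humidity < 83 and battery <= 27 → 16
sensor=E: humidity < 92 and battery >= 25 → 34
sensor=F: humidity < 83 and battery <= 27 → 27
sensor=Q: humidity < 56 and zone in ('dock', 'lab', 'garage') → 69
sensor=T: humidity < 92 and battery >= 25 → 19
sensor=U: humidity < 92 and battery >= 25 → 55
sensor=V: humidity < 83 and battery <= 27 → 19
sensor=X: humidity < 92 and battery >= 25 → 0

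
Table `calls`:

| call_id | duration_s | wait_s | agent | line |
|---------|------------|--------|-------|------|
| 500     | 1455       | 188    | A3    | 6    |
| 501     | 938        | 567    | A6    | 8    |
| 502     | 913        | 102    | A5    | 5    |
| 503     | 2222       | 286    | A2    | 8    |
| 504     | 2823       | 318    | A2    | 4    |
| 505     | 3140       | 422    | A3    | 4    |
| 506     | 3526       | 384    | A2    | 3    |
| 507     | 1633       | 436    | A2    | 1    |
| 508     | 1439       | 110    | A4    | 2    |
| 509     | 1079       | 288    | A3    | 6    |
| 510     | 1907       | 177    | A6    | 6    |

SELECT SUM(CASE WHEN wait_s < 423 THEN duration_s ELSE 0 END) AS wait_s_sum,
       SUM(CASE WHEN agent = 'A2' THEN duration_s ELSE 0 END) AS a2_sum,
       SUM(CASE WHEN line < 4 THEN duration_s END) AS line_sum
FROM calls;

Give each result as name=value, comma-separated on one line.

wait_s_sum=18504, a2_sum=10204, line_sum=6598

[wait_s_sum: wait_s < 423]
call_id=500: ✓ → 1455
call_id=501: ✗
call_id=502: ✓ → 913
call_id=503: ✓ → 2222
call_id=504: ✓ → 2823
call_id=505: ✓ → 3140
call_id=506: ✓ → 3526
call_id=507: ✗
call_id=508: ✓ → 1439
call_id=509: ✓ → 1079
call_id=510: ✓ → 1907
wait_s_sum = 1455 + 913 + 2222 + 2823 + 3140 + 3526 + 1439 + 1079 + 1907 = 18504
—
[a2_sum: agent = 'A2']
call_id=500: ✗
call_id=501: ✗
call_id=502: ✗
call_id=503: ✓ → 2222
call_id=504: ✓ → 2823
call_id=505: ✗
call_id=506: ✓ → 3526
call_id=507: ✓ → 1633
call_id=508: ✗
call_id=509: ✗
call_id=510: ✗
a2_sum = 2222 + 2823 + 3526 + 1633 = 10204
—
[line_sum: line < 4]
call_id=500: ✗
call_id=501: ✗
call_id=502: ✗
call_id=503: ✗
call_id=504: ✗
call_id=505: ✗
call_id=506: ✓ → 3526
call_id=507: ✓ → 1633
call_id=508: ✓ → 1439
call_id=509: ✗
call_id=510: ✗
line_sum = 3526 + 1633 + 1439 = 6598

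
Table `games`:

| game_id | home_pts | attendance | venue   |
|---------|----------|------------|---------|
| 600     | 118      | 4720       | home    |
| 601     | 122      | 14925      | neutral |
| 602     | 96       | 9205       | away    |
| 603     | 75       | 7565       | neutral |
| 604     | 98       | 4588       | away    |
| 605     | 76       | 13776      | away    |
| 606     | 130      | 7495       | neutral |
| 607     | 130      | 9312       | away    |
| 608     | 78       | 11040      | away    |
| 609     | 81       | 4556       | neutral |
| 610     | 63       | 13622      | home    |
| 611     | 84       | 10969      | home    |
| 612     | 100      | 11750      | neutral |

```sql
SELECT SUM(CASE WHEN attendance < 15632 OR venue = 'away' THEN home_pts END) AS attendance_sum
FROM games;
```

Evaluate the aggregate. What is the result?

1251

game_id=600: ✓ → 118
game_id=601: ✓ → 122
game_id=602: ✓ → 96
game_id=603: ✓ → 75
game_id=604: ✓ → 98
game_id=605: ✓ → 76
game_id=606: ✓ → 130
game_id=607: ✓ → 130
game_id=608: ✓ → 78
game_id=609: ✓ → 81
game_id=610: ✓ → 63
game_id=611: ✓ → 84
game_id=612: ✓ → 100
attendance_sum = 118 + 122 + 96 + 75 + 98 + 76 + 130 + 130 + 78 + 81 + 63 + 84 + 100 = 1251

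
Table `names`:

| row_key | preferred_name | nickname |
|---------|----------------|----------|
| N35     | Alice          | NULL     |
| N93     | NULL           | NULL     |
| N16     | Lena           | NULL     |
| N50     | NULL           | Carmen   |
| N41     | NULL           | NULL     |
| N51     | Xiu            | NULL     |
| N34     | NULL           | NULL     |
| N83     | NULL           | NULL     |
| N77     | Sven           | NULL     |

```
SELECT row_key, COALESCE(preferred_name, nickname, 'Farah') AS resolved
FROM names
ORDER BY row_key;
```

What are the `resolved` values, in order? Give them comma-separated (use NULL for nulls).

row_key=N16: preferred_name=Lena → Lena
row_key=N34: preferred_name=NULL, nickname=NULL, → literal Farah → Farah
row_key=N35: preferred_name=Alice → Alice
row_key=N41: preferred_name=NULL, nickname=NULL, → literal Farah → Farah
row_key=N50: preferred_name=NULL, nickname=Carmen → Carmen
row_key=N51: preferred_name=Xiu → Xiu
row_key=N77: preferred_name=Sven → Sven
row_key=N83: preferred_name=NULL, nickname=NULL, → literal Farah → Farah
row_key=N93: preferred_name=NULL, nickname=NULL, → literal Farah → Farah

Lena, Farah, Alice, Farah, Carmen, Xiu, Sven, Farah, Farah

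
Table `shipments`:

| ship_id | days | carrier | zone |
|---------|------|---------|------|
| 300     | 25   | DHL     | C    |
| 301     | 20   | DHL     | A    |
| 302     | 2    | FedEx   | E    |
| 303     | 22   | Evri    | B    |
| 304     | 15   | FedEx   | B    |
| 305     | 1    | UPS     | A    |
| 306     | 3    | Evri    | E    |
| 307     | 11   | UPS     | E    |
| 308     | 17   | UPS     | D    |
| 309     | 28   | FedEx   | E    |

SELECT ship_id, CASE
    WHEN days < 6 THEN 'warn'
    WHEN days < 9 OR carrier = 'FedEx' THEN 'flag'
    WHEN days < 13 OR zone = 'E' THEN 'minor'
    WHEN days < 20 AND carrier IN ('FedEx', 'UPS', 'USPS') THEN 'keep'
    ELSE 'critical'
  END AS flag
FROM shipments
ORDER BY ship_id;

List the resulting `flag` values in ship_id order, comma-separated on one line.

ship_id=300: ELSE → critical
ship_id=301: ELSE → critical
ship_id=302: days < 6 → warn
ship_id=303: ELSE → critical
ship_id=304: days < 9 OR carrier = 'FedEx' → flag
ship_id=305: days < 6 → warn
ship_id=306: days < 6 → warn
ship_id=307: days < 13 OR zone = 'E' → minor
ship_id=308: days < 20 AND carrier IN ('FedEx', 'UPS', 'USPS') → keep
ship_id=309: days < 9 OR carrier = 'FedEx' → flag

critical, critical, warn, critical, flag, warn, warn, minor, keep, flag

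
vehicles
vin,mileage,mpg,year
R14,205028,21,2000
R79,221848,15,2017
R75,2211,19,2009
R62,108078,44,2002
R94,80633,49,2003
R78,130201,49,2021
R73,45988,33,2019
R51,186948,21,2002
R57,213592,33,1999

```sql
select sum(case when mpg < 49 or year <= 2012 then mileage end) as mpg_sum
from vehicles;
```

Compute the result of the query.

vin=R14: ✓ → 205028
vin=R79: ✓ → 221848
vin=R75: ✓ → 2211
vin=R62: ✓ → 108078
vin=R94: ✓ → 80633
vin=R78: ✗
vin=R73: ✓ → 45988
vin=R51: ✓ → 186948
vin=R57: ✓ → 213592
mpg_sum = 205028 + 221848 + 2211 + 108078 + 80633 + 45988 + 186948 + 213592 = 1064326

1064326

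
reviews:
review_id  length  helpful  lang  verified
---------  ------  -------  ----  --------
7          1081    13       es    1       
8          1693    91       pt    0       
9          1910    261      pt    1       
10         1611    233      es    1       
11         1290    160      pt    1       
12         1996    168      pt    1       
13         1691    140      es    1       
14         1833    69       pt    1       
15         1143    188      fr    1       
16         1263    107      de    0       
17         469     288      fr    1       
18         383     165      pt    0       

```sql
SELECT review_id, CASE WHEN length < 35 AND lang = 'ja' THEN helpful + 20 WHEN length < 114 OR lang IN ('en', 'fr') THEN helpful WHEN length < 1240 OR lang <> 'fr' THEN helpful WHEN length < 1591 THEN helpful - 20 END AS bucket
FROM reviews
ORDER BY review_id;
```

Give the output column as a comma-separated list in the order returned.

review_id=7: length < 1240 OR lang <> 'fr' → 13
review_id=8: length < 1240 OR lang <> 'fr' → 91
review_id=9: length < 1240 OR lang <> 'fr' → 261
review_id=10: length < 1240 OR lang <> 'fr' → 233
review_id=11: length < 1240 OR lang <> 'fr' → 160
review_id=12: length < 1240 OR lang <> 'fr' → 168
review_id=13: length < 1240 OR lang <> 'fr' → 140
review_id=14: length < 1240 OR lang <> 'fr' → 69
review_id=15: length < 114 OR lang IN ('en', 'fr') → 188
review_id=16: length < 1240 OR lang <> 'fr' → 107
review_id=17: length < 114 OR lang IN ('en', 'fr') → 288
review_id=18: length < 1240 OR lang <> 'fr' → 165

13, 91, 261, 233, 160, 168, 140, 69, 188, 107, 288, 165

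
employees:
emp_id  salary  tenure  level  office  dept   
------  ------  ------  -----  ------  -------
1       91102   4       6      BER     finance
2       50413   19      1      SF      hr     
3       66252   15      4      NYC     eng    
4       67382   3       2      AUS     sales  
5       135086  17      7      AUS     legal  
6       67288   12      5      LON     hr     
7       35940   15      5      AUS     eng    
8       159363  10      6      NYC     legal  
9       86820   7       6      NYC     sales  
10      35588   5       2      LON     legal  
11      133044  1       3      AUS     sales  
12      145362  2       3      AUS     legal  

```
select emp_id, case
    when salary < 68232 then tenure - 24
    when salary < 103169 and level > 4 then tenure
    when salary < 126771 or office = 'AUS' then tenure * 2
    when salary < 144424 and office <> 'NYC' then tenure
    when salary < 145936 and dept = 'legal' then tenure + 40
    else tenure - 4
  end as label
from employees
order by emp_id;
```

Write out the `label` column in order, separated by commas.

emp_id=1: salary < 103169 and level > 4 → 4
emp_id=2: salary < 68232 → -5
emp_id=3: salary < 68232 → -9
emp_id=4: salary < 68232 → -21
emp_id=5: salary < 126771 or office = 'AUS' → 34
emp_id=6: salary < 68232 → -12
emp_id=7: salary < 68232 → -9
emp_id=8: ELSE → 6
emp_id=9: salary < 103169 and level > 4 → 7
emp_id=10: salary < 68232 → -19
emp_id=11: salary < 126771 or office = 'AUS' → 2
emp_id=12: salary < 126771 or office = 'AUS' → 4

4, -5, -9, -21, 34, -12, -9, 6, 7, -19, 2, 4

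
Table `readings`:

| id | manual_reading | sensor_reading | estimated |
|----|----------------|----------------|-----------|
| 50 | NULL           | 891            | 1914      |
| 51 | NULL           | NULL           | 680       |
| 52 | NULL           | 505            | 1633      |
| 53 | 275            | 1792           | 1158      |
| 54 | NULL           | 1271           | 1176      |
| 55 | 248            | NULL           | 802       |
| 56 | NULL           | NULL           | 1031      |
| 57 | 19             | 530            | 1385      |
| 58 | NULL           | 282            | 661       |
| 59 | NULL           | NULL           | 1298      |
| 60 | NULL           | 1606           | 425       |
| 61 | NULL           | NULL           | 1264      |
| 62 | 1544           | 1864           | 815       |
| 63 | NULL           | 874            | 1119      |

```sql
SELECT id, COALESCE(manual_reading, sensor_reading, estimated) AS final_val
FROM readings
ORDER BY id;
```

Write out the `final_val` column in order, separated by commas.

id=50: manual_reading=NULL, sensor_reading=891 → 891
id=51: manual_reading=NULL, sensor_reading=NULL, estimated=680 → 680
id=52: manual_reading=NULL, sensor_reading=505 → 505
id=53: manual_reading=275 → 275
id=54: manual_reading=NULL, sensor_reading=1271 → 1271
id=55: manual_reading=248 → 248
id=56: manual_reading=NULL, sensor_reading=NULL, estimated=1031 → 1031
id=57: manual_reading=19 → 19
id=58: manual_reading=NULL, sensor_reading=282 → 282
id=59: manual_reading=NULL, sensor_reading=NULL, estimated=1298 → 1298
id=60: manual_reading=NULL, sensor_reading=1606 → 1606
id=61: manual_reading=NULL, sensor_reading=NULL, estimated=1264 → 1264
id=62: manual_reading=1544 → 1544
id=63: manual_reading=NULL, sensor_reading=874 → 874

891, 680, 505, 275, 1271, 248, 1031, 19, 282, 1298, 1606, 1264, 1544, 874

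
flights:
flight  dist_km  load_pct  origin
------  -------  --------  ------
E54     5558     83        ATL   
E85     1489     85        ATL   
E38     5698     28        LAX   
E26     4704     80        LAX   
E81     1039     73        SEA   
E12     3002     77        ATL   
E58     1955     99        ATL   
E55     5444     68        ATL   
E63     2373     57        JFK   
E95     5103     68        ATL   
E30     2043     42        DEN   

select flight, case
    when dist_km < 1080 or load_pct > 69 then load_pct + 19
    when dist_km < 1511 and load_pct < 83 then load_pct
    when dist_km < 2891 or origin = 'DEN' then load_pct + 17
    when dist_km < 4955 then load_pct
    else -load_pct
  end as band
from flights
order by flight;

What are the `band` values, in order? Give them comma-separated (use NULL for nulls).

96, 99, 59, -28, 102, -68, 118, 74, 92, 104, -68

flight=E12: dist_km < 1080 or load_pct > 69 → 96
flight=E26: dist_km < 1080 or load_pct > 69 → 99
flight=E30: dist_km < 2891 or origin = 'DEN' → 59
flight=E38: ELSE → -28
flight=E54: dist_km < 1080 or load_pct > 69 → 102
flight=E55: ELSE → -68
flight=E58: dist_km < 1080 or load_pct > 69 → 118
flight=E63: dist_km < 2891 or origin = 'DEN' → 74
flight=E81: dist_km < 1080 or load_pct > 69 → 92
flight=E85: dist_km < 1080 or load_pct > 69 → 104
flight=E95: ELSE → -68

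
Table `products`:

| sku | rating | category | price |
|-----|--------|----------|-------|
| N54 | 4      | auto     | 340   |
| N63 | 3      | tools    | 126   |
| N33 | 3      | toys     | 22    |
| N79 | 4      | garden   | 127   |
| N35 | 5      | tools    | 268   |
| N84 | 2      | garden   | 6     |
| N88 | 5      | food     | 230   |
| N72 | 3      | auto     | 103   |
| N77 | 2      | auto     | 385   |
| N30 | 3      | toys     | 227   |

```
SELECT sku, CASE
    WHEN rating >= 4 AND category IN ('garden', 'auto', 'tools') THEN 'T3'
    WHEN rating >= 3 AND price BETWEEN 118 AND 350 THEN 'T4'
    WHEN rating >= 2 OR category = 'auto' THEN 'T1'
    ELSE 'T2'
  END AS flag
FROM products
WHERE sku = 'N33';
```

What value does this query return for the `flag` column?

sku = N33: rating=3, category=toys, price=22.
rating >= 4 AND category IN ('garden', 'auto', 'tools') → false
rating >= 3 AND price BETWEEN 118 AND 350 → false
rating >= 2 OR category = 'auto' → true → T1

T1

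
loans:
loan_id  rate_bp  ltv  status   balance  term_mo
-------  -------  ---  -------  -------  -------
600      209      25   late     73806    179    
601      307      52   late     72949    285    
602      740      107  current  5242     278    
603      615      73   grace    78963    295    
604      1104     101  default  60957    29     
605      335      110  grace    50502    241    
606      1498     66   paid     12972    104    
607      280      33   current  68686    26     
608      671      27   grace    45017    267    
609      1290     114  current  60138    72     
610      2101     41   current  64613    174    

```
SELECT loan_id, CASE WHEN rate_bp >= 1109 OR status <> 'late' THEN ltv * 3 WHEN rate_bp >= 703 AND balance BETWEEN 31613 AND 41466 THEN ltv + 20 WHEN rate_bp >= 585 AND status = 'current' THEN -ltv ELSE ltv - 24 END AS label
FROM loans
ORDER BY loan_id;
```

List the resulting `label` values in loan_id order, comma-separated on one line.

1, 28, 321, 219, 303, 330, 198, 99, 81, 342, 123

loan_id=600: ELSE → 1
loan_id=601: ELSE → 28
loan_id=602: rate_bp >= 1109 OR status <> 'late' → 321
loan_id=603: rate_bp >= 1109 OR status <> 'late' → 219
loan_id=604: rate_bp >= 1109 OR status <> 'late' → 303
loan_id=605: rate_bp >= 1109 OR status <> 'late' → 330
loan_id=606: rate_bp >= 1109 OR status <> 'late' → 198
loan_id=607: rate_bp >= 1109 OR status <> 'late' → 99
loan_id=608: rate_bp >= 1109 OR status <> 'late' → 81
loan_id=609: rate_bp >= 1109 OR status <> 'late' → 342
loan_id=610: rate_bp >= 1109 OR status <> 'late' → 123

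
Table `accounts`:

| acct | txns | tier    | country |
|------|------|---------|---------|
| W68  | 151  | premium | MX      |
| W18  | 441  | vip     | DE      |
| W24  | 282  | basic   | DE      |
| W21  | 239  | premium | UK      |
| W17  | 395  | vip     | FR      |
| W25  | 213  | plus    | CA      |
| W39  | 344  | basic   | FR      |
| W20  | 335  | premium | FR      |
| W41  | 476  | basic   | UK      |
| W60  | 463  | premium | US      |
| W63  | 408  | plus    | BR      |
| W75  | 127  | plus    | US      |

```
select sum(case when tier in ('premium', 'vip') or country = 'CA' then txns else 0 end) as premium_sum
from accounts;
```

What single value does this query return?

acct=W68: ✓ → 151
acct=W18: ✓ → 441
acct=W24: ✗
acct=W21: ✓ → 239
acct=W17: ✓ → 395
acct=W25: ✓ → 213
acct=W39: ✗
acct=W20: ✓ → 335
acct=W41: ✗
acct=W60: ✓ → 463
acct=W63: ✗
acct=W75: ✗
premium_sum = 151 + 441 + 239 + 395 + 213 + 335 + 463 = 2237

2237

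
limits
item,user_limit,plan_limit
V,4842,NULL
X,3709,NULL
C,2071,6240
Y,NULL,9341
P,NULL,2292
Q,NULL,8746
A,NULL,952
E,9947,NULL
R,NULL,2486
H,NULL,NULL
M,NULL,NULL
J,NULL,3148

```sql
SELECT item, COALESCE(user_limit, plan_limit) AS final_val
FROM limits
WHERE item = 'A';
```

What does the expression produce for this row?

952

item = A: user_limit=NULL, plan_limit=952.
user_limit=NULL, plan_limit=952 → 952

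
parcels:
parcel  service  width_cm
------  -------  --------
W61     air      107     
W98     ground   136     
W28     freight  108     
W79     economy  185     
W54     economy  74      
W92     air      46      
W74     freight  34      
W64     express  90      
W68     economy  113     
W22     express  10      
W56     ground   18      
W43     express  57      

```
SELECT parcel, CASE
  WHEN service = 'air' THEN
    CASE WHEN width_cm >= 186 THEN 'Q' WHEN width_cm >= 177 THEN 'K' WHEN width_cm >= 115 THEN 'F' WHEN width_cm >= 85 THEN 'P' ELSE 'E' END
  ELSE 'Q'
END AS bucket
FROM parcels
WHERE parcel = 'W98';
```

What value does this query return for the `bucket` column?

Q

parcel = W98: service=ground, width_cm=136.
service='ground' → outer ELSE → Q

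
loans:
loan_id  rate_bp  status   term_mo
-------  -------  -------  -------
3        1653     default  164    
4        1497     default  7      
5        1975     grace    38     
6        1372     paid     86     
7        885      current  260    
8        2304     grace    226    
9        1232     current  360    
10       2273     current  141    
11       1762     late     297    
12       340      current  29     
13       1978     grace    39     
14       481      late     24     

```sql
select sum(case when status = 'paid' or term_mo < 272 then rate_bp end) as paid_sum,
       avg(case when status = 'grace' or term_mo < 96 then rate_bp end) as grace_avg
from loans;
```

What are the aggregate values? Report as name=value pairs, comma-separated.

[paid_sum: status = 'paid' or term_mo < 272]
loan_id=3: ✓ → 1653
loan_id=4: ✓ → 1497
loan_id=5: ✓ → 1975
loan_id=6: ✓ → 1372
loan_id=7: ✓ → 885
loan_id=8: ✓ → 2304
loan_id=9: ✗
loan_id=10: ✓ → 2273
loan_id=11: ✗
loan_id=12: ✓ → 340
loan_id=13: ✓ → 1978
loan_id=14: ✓ → 481
paid_sum = 1653 + 1497 + 1975 + 1372 + 885 + 2304 + 2273 + 340 + 1978 + 481 = 14758
—
[grace_avg: status = 'grace' or term_mo < 96]
loan_id=3: ✗
loan_id=4: ✓ → 1497
loan_id=5: ✓ → 1975
loan_id=6: ✓ → 1372
loan_id=7: ✗
loan_id=8: ✓ → 2304
loan_id=9: ✗
loan_id=10: ✗
loan_id=11: ✗
loan_id=12: ✓ → 340
loan_id=13: ✓ → 1978
loan_id=14: ✓ → 481
grace_avg = (1497 + 1975 + 1372 + 2304 + 340 + 1978 + 481) / 7 = 1421

paid_sum=14758, grace_avg=1421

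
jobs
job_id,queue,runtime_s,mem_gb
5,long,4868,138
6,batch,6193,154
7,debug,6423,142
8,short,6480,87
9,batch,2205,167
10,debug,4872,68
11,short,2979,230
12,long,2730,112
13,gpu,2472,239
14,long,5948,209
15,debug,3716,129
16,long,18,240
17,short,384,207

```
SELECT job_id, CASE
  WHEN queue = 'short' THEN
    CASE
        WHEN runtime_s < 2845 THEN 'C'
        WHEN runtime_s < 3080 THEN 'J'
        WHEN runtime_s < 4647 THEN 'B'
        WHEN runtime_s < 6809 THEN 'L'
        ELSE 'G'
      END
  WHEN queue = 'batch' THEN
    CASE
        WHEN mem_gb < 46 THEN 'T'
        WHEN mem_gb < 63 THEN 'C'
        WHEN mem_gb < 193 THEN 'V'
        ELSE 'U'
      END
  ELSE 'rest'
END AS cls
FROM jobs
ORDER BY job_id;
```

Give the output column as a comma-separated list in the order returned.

rest, V, rest, L, V, rest, J, rest, rest, rest, rest, rest, C

job_id=5: queue='long' → outer ELSE → rest
job_id=6: queue='batch' → inner[mem_gb < 193] → V
job_id=7: queue='debug' → outer ELSE → rest
job_id=8: queue='short' → inner[runtime_s < 6809] → L
job_id=9: queue='batch' → inner[mem_gb < 193] → V
job_id=10: queue='debug' → outer ELSE → rest
job_id=11: queue='short' → inner[runtime_s < 3080] → J
job_id=12: queue='long' → outer ELSE → rest
job_id=13: queue='gpu' → outer ELSE → rest
job_id=14: queue='long' → outer ELSE → rest
job_id=15: queue='debug' → outer ELSE → rest
job_id=16: queue='long' → outer ELSE → rest
job_id=17: queue='short' → inner[runtime_s < 2845] → C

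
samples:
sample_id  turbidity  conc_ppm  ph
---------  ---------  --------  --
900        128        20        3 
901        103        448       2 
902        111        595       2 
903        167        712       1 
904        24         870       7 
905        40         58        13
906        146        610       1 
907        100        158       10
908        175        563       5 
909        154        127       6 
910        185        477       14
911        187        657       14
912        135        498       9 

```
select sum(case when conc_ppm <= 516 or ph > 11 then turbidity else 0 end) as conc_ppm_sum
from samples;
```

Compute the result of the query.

sample_id=900: ✓ → 128
sample_id=901: ✓ → 103
sample_id=902: ✗
sample_id=903: ✗
sample_id=904: ✗
sample_id=905: ✓ → 40
sample_id=906: ✗
sample_id=907: ✓ → 100
sample_id=908: ✗
sample_id=909: ✓ → 154
sample_id=910: ✓ → 185
sample_id=911: ✓ → 187
sample_id=912: ✓ → 135
conc_ppm_sum = 128 + 103 + 40 + 100 + 154 + 185 + 187 + 135 = 1032

1032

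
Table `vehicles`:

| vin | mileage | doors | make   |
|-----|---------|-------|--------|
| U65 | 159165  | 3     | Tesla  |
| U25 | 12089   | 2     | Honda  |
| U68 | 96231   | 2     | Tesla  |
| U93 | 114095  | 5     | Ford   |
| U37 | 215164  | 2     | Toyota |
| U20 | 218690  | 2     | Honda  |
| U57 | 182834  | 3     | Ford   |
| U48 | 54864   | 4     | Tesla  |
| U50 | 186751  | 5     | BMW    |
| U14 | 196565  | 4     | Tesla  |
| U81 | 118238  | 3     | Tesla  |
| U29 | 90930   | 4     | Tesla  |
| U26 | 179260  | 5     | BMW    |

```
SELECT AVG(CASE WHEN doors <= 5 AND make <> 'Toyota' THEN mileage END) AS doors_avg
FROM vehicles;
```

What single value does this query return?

134142.6666666667

vin=U65: ✓ → 159165
vin=U25: ✓ → 12089
vin=U68: ✓ → 96231
vin=U93: ✓ → 114095
vin=U37: ✗
vin=U20: ✓ → 218690
vin=U57: ✓ → 182834
vin=U48: ✓ → 54864
vin=U50: ✓ → 186751
vin=U14: ✓ → 196565
vin=U81: ✓ → 118238
vin=U29: ✓ → 90930
vin=U26: ✓ → 179260
doors_avg = (159165 + 12089 + 96231 + 114095 + 218690 + 182834 + 54864 + 186751 + 196565 + 118238 + 90930 + 179260) / 12 = 134142.6666666667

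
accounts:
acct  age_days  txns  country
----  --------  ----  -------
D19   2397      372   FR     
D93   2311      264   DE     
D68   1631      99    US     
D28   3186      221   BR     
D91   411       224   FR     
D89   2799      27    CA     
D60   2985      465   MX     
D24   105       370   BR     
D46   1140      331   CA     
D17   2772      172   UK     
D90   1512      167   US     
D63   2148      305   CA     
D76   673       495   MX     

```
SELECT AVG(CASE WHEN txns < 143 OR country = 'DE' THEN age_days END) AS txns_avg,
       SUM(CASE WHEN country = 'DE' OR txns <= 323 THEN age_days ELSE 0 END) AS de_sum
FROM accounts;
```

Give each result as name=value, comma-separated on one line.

txns_avg=2247, de_sum=16770

[txns_avg: txns < 143 OR country = 'DE']
acct=D19: ✗
acct=D93: ✓ → 2311
acct=D68: ✓ → 1631
acct=D28: ✗
acct=D91: ✗
acct=D89: ✓ → 2799
acct=D60: ✗
acct=D24: ✗
acct=D46: ✗
acct=D17: ✗
acct=D90: ✗
acct=D63: ✗
acct=D76: ✗
txns_avg = (2311 + 1631 + 2799) / 3 = 2247
—
[de_sum: country = 'DE' OR txns <= 323]
acct=D19: ✗
acct=D93: ✓ → 2311
acct=D68: ✓ → 1631
acct=D28: ✓ → 3186
acct=D91: ✓ → 411
acct=D89: ✓ → 2799
acct=D60: ✗
acct=D24: ✗
acct=D46: ✗
acct=D17: ✓ → 2772
acct=D90: ✓ → 1512
acct=D63: ✓ → 2148
acct=D76: ✗
de_sum = 2311 + 1631 + 3186 + 411 + 2799 + 2772 + 1512 + 2148 = 16770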